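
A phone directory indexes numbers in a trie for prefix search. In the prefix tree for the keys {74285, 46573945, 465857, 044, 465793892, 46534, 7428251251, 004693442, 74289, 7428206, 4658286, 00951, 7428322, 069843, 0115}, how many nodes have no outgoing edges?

15

Leaves are exactly the stored words that no other stored word extends.
Those words: "004693442", "00951", "0115", "044", "069843", "46534", "46573945", "465793892", "4658286", "465857", "7428206", "7428251251", "7428322", "74285", "74289"
Leaf count: 15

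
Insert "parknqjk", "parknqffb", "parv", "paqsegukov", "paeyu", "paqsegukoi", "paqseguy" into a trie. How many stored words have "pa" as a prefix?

7

Traverse to the node for "pa", then collect every word in that subtree.
Matches: "paeyu", "paqsegukoi", "paqsegukov", "paqseguy", "parknqffb", "parknqjk", "parv"
Count: 7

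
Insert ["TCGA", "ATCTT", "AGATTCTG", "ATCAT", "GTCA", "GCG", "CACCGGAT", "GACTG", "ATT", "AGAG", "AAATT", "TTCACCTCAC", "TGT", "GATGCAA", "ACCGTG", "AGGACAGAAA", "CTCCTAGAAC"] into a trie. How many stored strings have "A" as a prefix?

8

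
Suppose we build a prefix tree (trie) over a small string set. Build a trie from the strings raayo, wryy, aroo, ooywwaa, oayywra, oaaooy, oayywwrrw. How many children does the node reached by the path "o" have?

2

Follow the path "o" to its node, then look at its outgoing edges.
Distinct next characters after "o": a, o.
That node has 2 child edges.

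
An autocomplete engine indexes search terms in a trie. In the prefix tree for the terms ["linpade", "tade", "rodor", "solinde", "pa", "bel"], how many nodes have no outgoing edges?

A leaf is a node with no children — equivalently, the end of a word that is not a proper prefix of any other stored word.
Those words: "bel", "linpade", "pa", "rodor", "solinde", "tade"
Leaf count: 6

6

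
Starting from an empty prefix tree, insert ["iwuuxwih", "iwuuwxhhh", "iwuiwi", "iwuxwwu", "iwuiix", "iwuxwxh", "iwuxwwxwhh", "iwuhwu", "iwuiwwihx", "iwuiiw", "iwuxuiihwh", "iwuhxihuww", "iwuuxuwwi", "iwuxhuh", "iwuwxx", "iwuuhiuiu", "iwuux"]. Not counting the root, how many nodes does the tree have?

Insert word by word; a character creates a node only if that edge doesn't already exist:
  "iwuuxwih" → 8 new (i, w, u, u, x, w, i, h)
  "iwuuwxhhh" → prefix "iwuu" already present; 5 new (w, x, h, h, h)
  "iwuiwi" → prefix "iwu" already present; 3 new (i, w, i)
  "iwuxwwu" → prefix "iwu" already present; 4 new (x, w, w, u)
  "iwuiix" → prefix "iwui" already present; 2 new (i, x)
  "iwuxwxh" → prefix "iwuxw" already present; 2 new (x, h)
  "iwuxwwxwhh" → prefix "iwuxww" already present; 4 new (x, w, h, h)
  "iwuhwu" → prefix "iwu" already present; 3 new (h, w, u)
  "iwuiwwihx" → prefix "iwuiw" already present; 4 new (w, i, h, x)
  "iwuiiw" → prefix "iwuii" already present; 1 new (w)
  "iwuxuiihwh" → prefix "iwux" already present; 6 new (u, i, i, h, w, h)
  "iwuhxihuww" → prefix "iwuh" already present; 6 new (x, i, h, u, w, w)
  "iwuuxuwwi" → prefix "iwuux" already present; 4 new (u, w, w, i)
  "iwuxhuh" → prefix "iwux" already present; 3 new (h, u, h)
  "iwuwxx" → prefix "iwu" already present; 3 new (w, x, x)
  "iwuuhiuiu" → prefix "iwuu" already present; 5 new (h, i, u, i, u)
  "iwuux" → prefix "iwuux" already present; 0 new (none)
Total nodes = 8 + 5 + 3 + 4 + 2 + 2 + 4 + 3 + 4 + 1 + 6 + 6 + 4 + 3 + 3 + 5 + 0 = 63

63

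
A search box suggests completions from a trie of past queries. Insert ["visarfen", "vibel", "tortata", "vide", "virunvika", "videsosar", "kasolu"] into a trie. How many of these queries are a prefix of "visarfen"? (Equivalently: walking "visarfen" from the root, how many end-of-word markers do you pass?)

Traverse "visarfen" character by character; count nodes along the way that are marked as word ends.
Prefixes of the query that are stored words: "visarfen"
Count: 1

1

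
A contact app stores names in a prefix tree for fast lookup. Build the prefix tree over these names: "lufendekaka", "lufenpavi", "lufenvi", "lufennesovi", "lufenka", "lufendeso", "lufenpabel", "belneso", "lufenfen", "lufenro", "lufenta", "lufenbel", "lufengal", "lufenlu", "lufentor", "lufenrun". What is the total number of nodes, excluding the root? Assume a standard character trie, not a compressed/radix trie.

56

Count nodes per top-level branch (shared prefixes stored once):
  'b'-branch (belneso): 7 nodes
  'l'-branch (lufenbel, lufendekaka, lufendeso, lufenfen, lufengal, lufenka, lufenlu, lufennesovi, lufenpabel, lufenpavi, lufenro, lufenrun, lufenta, lufentor, lufenvi): 49 nodes
Sum: 56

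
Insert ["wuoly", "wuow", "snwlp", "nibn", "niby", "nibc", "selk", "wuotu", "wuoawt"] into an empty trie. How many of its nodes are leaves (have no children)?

9

Leaves are exactly the stored words that no other stored word extends.
Those words: "nibc", "nibn", "niby", "selk", "snwlp", "wuoawt", "wuoly", "wuotu", "wuow"
Leaf count: 9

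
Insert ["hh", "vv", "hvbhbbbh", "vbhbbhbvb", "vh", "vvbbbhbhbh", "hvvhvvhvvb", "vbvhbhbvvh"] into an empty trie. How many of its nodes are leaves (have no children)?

7

A leaf is a node with no children — equivalently, the end of a word that is not a proper prefix of any other stored word.
Those words: "hh", "hvbhbbbh", "hvvhvvhvvb", "vbhbbhbvb", "vbvhbhbvvh", "vh", "vvbbbhbhbh"
Leaf count: 7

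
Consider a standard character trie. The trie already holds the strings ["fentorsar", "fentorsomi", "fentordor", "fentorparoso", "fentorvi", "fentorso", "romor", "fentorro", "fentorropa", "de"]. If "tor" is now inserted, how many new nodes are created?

Nothing in the trie begins with "t"; the whole of "tor" is new.
3 − 0 = 3 new nodes.

3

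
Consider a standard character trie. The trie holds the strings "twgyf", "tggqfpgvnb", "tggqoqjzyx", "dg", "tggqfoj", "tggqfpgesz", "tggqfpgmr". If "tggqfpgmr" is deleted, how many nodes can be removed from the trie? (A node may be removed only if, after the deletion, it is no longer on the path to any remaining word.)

2

After clearing the end-marker at "tggqfpgmr", prune upward until reaching a node still needed by another word.
The suffix "mr" (2 nodes) is used only by "tggqfpgmr"; the node for "tggqfpg" still has the child "v", so pruning stops there.
Nodes removed: 2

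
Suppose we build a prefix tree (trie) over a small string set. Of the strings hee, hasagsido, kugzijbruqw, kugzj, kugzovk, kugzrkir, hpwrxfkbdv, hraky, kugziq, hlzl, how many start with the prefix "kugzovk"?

Traverse to the node for "kugzovk", then collect every word in that subtree.
Matches: "kugzovk"
Count: 1

1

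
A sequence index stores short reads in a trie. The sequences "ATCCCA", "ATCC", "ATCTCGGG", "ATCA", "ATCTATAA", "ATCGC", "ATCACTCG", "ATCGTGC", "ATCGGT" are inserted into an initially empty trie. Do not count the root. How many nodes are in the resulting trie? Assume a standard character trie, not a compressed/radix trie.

Count nodes per top-level branch (shared prefixes stored once):
  'A'-branch (ATCA, ATCACTCG, ATCC, ATCCCA, ATCGC, ATCGGT, ATCGTGC, ATCTATAA, ATCTCGGG): 27 nodes
Sum: 27

27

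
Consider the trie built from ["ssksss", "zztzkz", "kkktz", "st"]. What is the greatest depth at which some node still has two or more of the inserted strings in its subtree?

Look for the deepest trie node that still has at least two words in its subtree.
"ssksss" and "st" agree on "s" (1 characters) before diverging; nothing deeper is shared.
Longest shared-prefix length: 1

1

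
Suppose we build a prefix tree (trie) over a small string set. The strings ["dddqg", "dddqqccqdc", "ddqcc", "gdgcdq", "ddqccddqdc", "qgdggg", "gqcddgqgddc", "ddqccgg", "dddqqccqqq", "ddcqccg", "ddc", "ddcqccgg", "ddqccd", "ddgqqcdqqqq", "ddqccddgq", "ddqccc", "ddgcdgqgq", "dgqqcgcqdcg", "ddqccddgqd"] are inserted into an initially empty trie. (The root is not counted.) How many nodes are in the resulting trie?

80

Insert word by word; a character creates a node only if that edge doesn't already exist:
  "dddqg" → 5 new (d, d, d, q, g)
  "dddqqccqdc" → prefix "dddq" already present; 6 new (q, c, c, q, d, c)
  "ddqcc" → prefix "dd" already present; 3 new (q, c, c)
  "gdgcdq" → 6 new (g, d, g, c, d, q)
  "ddqccddqdc" → prefix "ddqcc" already present; 5 new (d, d, q, d, c)
  "qgdggg" → 6 new (q, g, d, g, g, g)
  "gqcddgqgddc" → prefix "g" already present; 10 new (q, c, d, d, g, q, g, d, d, c)
  "ddqccgg" → prefix "ddqcc" already present; 2 new (g, g)
  "dddqqccqqq" → prefix "dddqqccq" already present; 2 new (q, q)
  "ddcqccg" → prefix "dd" already present; 5 new (c, q, c, c, g)
  "ddc" → prefix "ddc" already present; 0 new (none)
  "ddcqccgg" → prefix "ddcqccg" already present; 1 new (g)
  "ddqccd" → prefix "ddqccd" already present; 0 new (none)
  "ddgqqcdqqqq" → prefix "dd" already present; 9 new (g, q, q, c, d, q, q, q, q)
  "ddqccddgq" → prefix "ddqccdd" already present; 2 new (g, q)
  "ddqccc" → prefix "ddqcc" already present; 1 new (c)
  "ddgcdgqgq" → prefix "ddg" already present; 6 new (c, d, g, q, g, q)
  "dgqqcgcqdcg" → prefix "d" already present; 10 new (g, q, q, c, g, c, q, d, c, g)
  "ddqccddgqd" → prefix "ddqccddgq" already present; 1 new (d)
Total nodes = 5 + 6 + 3 + 6 + 5 + 6 + 10 + 2 + 2 + 5 + 0 + 1 + 0 + 9 + 2 + 1 + 6 + 10 + 1 = 80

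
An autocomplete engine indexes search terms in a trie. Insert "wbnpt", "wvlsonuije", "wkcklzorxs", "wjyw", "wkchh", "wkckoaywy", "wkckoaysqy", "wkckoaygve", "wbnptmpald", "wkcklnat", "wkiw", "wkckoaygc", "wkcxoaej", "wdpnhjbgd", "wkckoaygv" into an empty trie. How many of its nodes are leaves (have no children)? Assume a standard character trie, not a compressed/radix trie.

13

Leaves are exactly the stored words that no other stored word extends.
Those words: "wbnptmpald", "wdpnhjbgd", "wjyw", "wkchh", "wkcklnat", "wkcklzorxs", "wkckoaygc", "wkckoaygve", "wkckoaysqy", "wkckoaywy", "wkcxoaej", "wkiw", "wvlsonuije"
Leaf count: 13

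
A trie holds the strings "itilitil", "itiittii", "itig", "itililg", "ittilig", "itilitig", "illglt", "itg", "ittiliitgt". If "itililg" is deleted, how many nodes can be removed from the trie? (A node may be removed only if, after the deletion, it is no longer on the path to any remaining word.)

Walk "itililg" from the leaf back toward the root, removing each node that no remaining word uses.
The suffix "lg" (2 nodes) is used only by "itililg"; the node for "itili" still has the child "t", so pruning stops there.
Nodes removed: 2

2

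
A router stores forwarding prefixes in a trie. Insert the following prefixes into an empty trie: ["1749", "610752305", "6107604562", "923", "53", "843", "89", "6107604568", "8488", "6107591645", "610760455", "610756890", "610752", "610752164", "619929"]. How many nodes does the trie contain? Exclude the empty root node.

Insert word by word; a character creates a node only if that edge doesn't already exist:
  "1749" → 4 new (1, 7, 4, 9)
  "610752305" → 9 new (6, 1, 0, 7, 5, 2, 3, 0, 5)
  "6107604562" → prefix "6107" already present; 6 new (6, 0, 4, 5, 6, 2)
  "923" → 3 new (9, 2, 3)
  "53" → 2 new (5, 3)
  "843" → 3 new (8, 4, 3)
  "89" → prefix "8" already present; 1 new (9)
  "6107604568" → prefix "610760456" already present; 1 new (8)
  "8488" → prefix "84" already present; 2 new (8, 8)
  "6107591645" → prefix "61075" already present; 5 new (9, 1, 6, 4, 5)
  "610760455" → prefix "61076045" already present; 1 new (5)
  "610756890" → prefix "61075" already present; 4 new (6, 8, 9, 0)
  "610752" → prefix "610752" already present; 0 new (none)
  "610752164" → prefix "610752" already present; 3 new (1, 6, 4)
  "619929" → prefix "61" already present; 4 new (9, 9, 2, 9)
Total nodes = 4 + 9 + 6 + 3 + 2 + 3 + 1 + 1 + 2 + 5 + 1 + 4 + 0 + 3 + 4 = 48

48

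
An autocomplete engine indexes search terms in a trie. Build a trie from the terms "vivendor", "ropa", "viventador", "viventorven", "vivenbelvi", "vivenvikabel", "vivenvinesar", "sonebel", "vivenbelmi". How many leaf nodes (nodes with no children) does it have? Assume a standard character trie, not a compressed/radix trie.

9

Leaves are exactly the stored words that no other stored word extends.
Those words: "ropa", "sonebel", "vivenbelmi", "vivenbelvi", "vivendor", "viventador", "viventorven", "vivenvikabel", "vivenvinesar"
Leaf count: 9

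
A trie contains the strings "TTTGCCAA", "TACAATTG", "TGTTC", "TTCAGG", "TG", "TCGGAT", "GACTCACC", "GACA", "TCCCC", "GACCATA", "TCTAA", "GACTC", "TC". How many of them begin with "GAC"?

4

Filter for entries beginning with "GAC":
Words under "GAC": GACA, GACCATA, GACTC, GACTCACC
Count: 4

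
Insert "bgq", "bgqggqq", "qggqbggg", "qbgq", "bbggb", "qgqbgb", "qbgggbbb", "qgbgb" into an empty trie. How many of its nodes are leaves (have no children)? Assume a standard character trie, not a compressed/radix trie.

Leaves are exactly the stored words that no other stored word extends.
Those words: "bbggb", "bgqggqq", "qbgggbbb", "qbgq", "qgbgb", "qggqbggg", "qgqbgb"
Leaf count: 7

7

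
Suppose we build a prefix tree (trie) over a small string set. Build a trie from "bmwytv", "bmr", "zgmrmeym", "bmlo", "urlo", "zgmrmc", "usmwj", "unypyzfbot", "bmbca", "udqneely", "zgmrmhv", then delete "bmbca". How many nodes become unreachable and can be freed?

3

After clearing the end-marker at "bmbca", prune upward until reaching a node still needed by another word.
The suffix "bca" (3 nodes) is used only by "bmbca"; the node for "bm" still has the child "w", so pruning stops there.
Nodes removed: 3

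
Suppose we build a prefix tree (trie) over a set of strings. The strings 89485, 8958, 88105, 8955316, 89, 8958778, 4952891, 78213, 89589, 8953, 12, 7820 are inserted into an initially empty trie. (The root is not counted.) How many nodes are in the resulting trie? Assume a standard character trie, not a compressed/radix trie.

Trace insertions, counting only characters that open a new branch:
  "89485" → 5 new (8, 9, 4, 8, 5)
  "8958" → prefix "89" already present; 2 new (5, 8)
  "88105" → prefix "8" already present; 4 new (8, 1, 0, 5)
  "8955316" → prefix "895" already present; 4 new (5, 3, 1, 6)
  "89" → prefix "89" already present; 0 new (none)
  "8958778" → prefix "8958" already present; 3 new (7, 7, 8)
  "4952891" → 7 new (4, 9, 5, 2, 8, 9, 1)
  "78213" → 5 new (7, 8, 2, 1, 3)
  "89589" → prefix "8958" already present; 1 new (9)
  "8953" → prefix "895" already present; 1 new (3)
  "12" → 2 new (1, 2)
  "7820" → prefix "782" already present; 1 new (0)
Total nodes = 5 + 2 + 4 + 4 + 0 + 3 + 7 + 5 + 1 + 1 + 2 + 1 = 35

35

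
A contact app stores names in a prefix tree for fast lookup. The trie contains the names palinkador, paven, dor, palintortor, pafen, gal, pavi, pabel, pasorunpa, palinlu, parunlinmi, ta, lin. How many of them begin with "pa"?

Traverse to the node for "pa", then collect every word in that subtree.
Words under "pa": pabel, pafen, palinkador, palinlu, palintortor, parunlinmi, pasorunpa, paven, pavi
Count: 9

9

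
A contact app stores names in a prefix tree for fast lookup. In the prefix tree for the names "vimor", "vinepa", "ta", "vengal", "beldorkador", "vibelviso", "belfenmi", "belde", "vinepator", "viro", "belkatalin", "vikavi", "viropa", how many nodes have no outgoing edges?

Leaves are exactly the stored words that no other stored word extends.
Those words: "belde", "beldorkador", "belfenmi", "belkatalin", "ta", "vengal", "vibelviso", "vikavi", "vimor", "vinepator", "viropa"
Leaf count: 11

11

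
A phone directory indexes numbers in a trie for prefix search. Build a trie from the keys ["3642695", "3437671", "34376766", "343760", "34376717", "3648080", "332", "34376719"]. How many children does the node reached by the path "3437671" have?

Follow the path "3437671" to its node, then look at its outgoing edges.
Distinct next characters after "3437671": 7, 9.
That node has 2 child edges.

2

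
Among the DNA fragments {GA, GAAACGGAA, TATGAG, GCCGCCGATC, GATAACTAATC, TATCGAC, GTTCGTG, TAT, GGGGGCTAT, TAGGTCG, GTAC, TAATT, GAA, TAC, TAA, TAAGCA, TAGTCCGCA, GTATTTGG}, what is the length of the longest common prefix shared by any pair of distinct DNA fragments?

3

Look for the deepest trie node that still has at least two words in its subtree.
e.g. "GAA" and "GAAACGGAA" share the prefix "GAA" of length 3; no pair shares a longer one.
Longest shared-prefix length: 3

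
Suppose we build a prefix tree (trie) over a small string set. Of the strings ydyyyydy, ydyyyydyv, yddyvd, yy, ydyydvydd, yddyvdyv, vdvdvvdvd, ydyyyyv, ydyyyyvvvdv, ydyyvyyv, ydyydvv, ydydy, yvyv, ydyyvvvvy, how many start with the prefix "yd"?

Traverse to the node for "yd", then collect every word in that subtree.
Matches: "yddyvd", "yddyvdyv", "ydydy", "ydyydvv", "ydyydvydd", "ydyyvvvvy", "ydyyvyyv", "ydyyyydy", "ydyyyydyv", "ydyyyyv", "ydyyyyvvvdv"
Count: 11

11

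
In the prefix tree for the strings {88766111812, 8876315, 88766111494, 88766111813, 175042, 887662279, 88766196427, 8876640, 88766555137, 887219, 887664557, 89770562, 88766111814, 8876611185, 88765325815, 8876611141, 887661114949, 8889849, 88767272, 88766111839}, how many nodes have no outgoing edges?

A leaf is a node with no children — equivalently, the end of a word that is not a proper prefix of any other stored word.
Those words: "175042", "887219", "8876315", "88765325815", "8876611141", "887661114949", "88766111812", "88766111813", "88766111814", "88766111839", "8876611185", "88766196427", "887662279", "8876640", "887664557", "88766555137", "88767272", "8889849", "89770562"
Leaf count: 19

19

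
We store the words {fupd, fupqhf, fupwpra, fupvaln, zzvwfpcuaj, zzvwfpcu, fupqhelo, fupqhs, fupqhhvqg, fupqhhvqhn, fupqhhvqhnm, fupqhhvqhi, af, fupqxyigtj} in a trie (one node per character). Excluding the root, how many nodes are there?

45

Insert word by word; a character creates a node only if that edge doesn't already exist:
  "fupd" → 4 new (f, u, p, d)
  "fupqhf" → prefix "fup" already present; 3 new (q, h, f)
  "fupwpra" → prefix "fup" already present; 4 new (w, p, r, a)
  "fupvaln" → prefix "fup" already present; 4 new (v, a, l, n)
  "zzvwfpcuaj" → 10 new (z, z, v, w, f, p, c, u, a, j)
  "zzvwfpcu" → prefix "zzvwfpcu" already present; 0 new (none)
  "fupqhelo" → prefix "fupqh" already present; 3 new (e, l, o)
  "fupqhs" → prefix "fupqh" already present; 1 new (s)
  "fupqhhvqg" → prefix "fupqh" already present; 4 new (h, v, q, g)
  "fupqhhvqhn" → prefix "fupqhhvq" already present; 2 new (h, n)
  "fupqhhvqhnm" → prefix "fupqhhvqhn" already present; 1 new (m)
  "fupqhhvqhi" → prefix "fupqhhvqh" already present; 1 new (i)
  "af" → 2 new (a, f)
  "fupqxyigtj" → prefix "fupq" already present; 6 new (x, y, i, g, t, j)
Total nodes = 4 + 3 + 4 + 4 + 10 + 0 + 3 + 1 + 4 + 2 + 1 + 1 + 2 + 6 = 45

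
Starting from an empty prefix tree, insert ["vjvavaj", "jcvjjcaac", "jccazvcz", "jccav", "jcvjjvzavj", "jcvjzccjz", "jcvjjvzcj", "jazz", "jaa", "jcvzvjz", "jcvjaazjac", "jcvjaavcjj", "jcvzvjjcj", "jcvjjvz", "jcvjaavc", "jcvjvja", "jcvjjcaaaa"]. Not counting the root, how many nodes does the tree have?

61

Insert word by word; a character creates a node only if that edge doesn't already exist:
  "vjvavaj" → 7 new (v, j, v, a, v, a, j)
  "jcvjjcaac" → 9 new (j, c, v, j, j, c, a, a, c)
  "jccazvcz" → prefix "jc" already present; 6 new (c, a, z, v, c, z)
  "jccav" → prefix "jcca" already present; 1 new (v)
  "jcvjjvzavj" → prefix "jcvjj" already present; 5 new (v, z, a, v, j)
  "jcvjzccjz" → prefix "jcvj" already present; 5 new (z, c, c, j, z)
  "jcvjjvzcj" → prefix "jcvjjvz" already present; 2 new (c, j)
  "jazz" → prefix "j" already present; 3 new (a, z, z)
  "jaa" → prefix "ja" already present; 1 new (a)
  "jcvzvjz" → prefix "jcv" already present; 4 new (z, v, j, z)
  "jcvjaazjac" → prefix "jcvj" already present; 6 new (a, a, z, j, a, c)
  "jcvjaavcjj" → prefix "jcvjaa" already present; 4 new (v, c, j, j)
  "jcvzvjjcj" → prefix "jcvzvj" already present; 3 new (j, c, j)
  "jcvjjvz" → prefix "jcvjjvz" already present; 0 new (none)
  "jcvjaavc" → prefix "jcvjaavc" already present; 0 new (none)
  "jcvjvja" → prefix "jcvj" already present; 3 new (v, j, a)
  "jcvjjcaaaa" → prefix "jcvjjcaa" already present; 2 new (a, a)
Total nodes = 7 + 9 + 6 + 1 + 5 + 5 + 2 + 3 + 1 + 4 + 6 + 4 + 3 + 0 + 0 + 3 + 2 = 61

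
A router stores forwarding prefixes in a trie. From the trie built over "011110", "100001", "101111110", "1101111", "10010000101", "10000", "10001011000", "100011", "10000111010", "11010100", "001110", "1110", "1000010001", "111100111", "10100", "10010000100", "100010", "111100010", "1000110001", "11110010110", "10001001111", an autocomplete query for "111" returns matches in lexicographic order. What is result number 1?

Filter for "111…" and sort: "1110", "111100010", "11110010110", "111100111"
Position 1: 1110

1110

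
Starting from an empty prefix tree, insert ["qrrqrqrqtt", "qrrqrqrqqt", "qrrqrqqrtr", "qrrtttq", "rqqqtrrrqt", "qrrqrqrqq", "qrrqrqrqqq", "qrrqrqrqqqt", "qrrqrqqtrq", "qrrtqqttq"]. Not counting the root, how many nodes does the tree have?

40

Insert word by word; a character creates a node only if that edge doesn't already exist:
  "qrrqrqrqtt" → 10 new (q, r, r, q, r, q, r, q, t, t)
  "qrrqrqrqqt" → prefix "qrrqrqrq" already present; 2 new (q, t)
  "qrrqrqqrtr" → prefix "qrrqrq" already present; 4 new (q, r, t, r)
  "qrrtttq" → prefix "qrr" already present; 4 new (t, t, t, q)
  "rqqqtrrrqt" → 10 new (r, q, q, q, t, r, r, r, q, t)
  "qrrqrqrqq" → prefix "qrrqrqrqq" already present; 0 new (none)
  "qrrqrqrqqq" → prefix "qrrqrqrqq" already present; 1 new (q)
  "qrrqrqrqqqt" → prefix "qrrqrqrqqq" already present; 1 new (t)
  "qrrqrqqtrq" → prefix "qrrqrqq" already present; 3 new (t, r, q)
  "qrrtqqttq" → prefix "qrrt" already present; 5 new (q, q, t, t, q)
Total nodes = 10 + 2 + 4 + 4 + 10 + 0 + 1 + 1 + 3 + 5 = 40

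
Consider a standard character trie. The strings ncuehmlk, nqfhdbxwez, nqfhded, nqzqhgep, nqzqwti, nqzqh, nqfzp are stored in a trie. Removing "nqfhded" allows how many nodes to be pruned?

2

A node on "nqfhded"'s path can go only if nothing else ends at it or branches off below it.
The suffix "ed" (2 nodes) is used only by "nqfhded"; the node for "nqfhd" still has the child "b", so pruning stops there.
Nodes removed: 2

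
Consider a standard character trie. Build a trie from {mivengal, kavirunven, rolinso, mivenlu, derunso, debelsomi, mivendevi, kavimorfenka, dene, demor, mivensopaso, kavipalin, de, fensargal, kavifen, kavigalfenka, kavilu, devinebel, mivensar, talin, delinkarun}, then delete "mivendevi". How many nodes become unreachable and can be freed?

Walk "mivendevi" from the leaf back toward the root, removing each node that no remaining word uses.
The suffix "devi" (4 nodes) is used only by "mivendevi"; the node for "miven" still has the child "g", so pruning stops there.
Nodes removed: 4

4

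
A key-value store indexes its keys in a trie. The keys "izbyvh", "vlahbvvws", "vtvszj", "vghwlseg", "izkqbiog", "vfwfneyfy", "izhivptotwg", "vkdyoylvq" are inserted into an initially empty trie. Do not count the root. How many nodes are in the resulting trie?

58

Trace insertions, counting only characters that open a new branch:
  "izbyvh" → 6 new (i, z, b, y, v, h)
  "vlahbvvws" → 9 new (v, l, a, h, b, v, v, w, s)
  "vtvszj" → prefix "v" already present; 5 new (t, v, s, z, j)
  "vghwlseg" → prefix "v" already present; 7 new (g, h, w, l, s, e, g)
  "izkqbiog" → prefix "iz" already present; 6 new (k, q, b, i, o, g)
  "vfwfneyfy" → prefix "v" already present; 8 new (f, w, f, n, e, y, f, y)
  "izhivptotwg" → prefix "iz" already present; 9 new (h, i, v, p, t, o, t, w, g)
  "vkdyoylvq" → prefix "v" already present; 8 new (k, d, y, o, y, l, v, q)
Total nodes = 6 + 9 + 5 + 7 + 6 + 8 + 9 + 8 = 58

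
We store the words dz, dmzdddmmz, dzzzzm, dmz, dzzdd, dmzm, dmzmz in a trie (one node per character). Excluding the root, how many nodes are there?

Insert word by word; a character creates a node only if that edge doesn't already exist:
  "dz" → 2 new (d, z)
  "dmzdddmmz" → prefix "d" already present; 8 new (m, z, d, d, d, m, m, z)
  "dzzzzm" → prefix "dz" already present; 4 new (z, z, z, m)
  "dmz" → prefix "dmz" already present; 0 new (none)
  "dzzdd" → prefix "dzz" already present; 2 new (d, d)
  "dmzm" → prefix "dmz" already present; 1 new (m)
  "dmzmz" → prefix "dmzm" already present; 1 new (z)
Total nodes = 2 + 8 + 4 + 0 + 2 + 1 + 1 = 18

18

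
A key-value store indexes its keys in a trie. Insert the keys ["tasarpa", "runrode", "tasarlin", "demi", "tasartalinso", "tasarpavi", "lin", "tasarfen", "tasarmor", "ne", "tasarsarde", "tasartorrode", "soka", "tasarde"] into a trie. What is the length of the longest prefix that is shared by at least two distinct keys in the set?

Look for the deepest trie node that still has at least two words in its subtree.
e.g. "tasarpa" and "tasarpavi" share the prefix "tasarpa" of length 7; no pair shares a longer one.
Longest shared-prefix length: 7

7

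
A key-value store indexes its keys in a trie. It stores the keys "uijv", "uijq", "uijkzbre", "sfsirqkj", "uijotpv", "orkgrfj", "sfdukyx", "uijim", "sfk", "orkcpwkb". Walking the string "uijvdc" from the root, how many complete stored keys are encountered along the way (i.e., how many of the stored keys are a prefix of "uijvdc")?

Traverse "uijvdc" character by character; count nodes along the way that are marked as word ends.
Prefixes of the query that are stored words: "uijv"
Count: 1

1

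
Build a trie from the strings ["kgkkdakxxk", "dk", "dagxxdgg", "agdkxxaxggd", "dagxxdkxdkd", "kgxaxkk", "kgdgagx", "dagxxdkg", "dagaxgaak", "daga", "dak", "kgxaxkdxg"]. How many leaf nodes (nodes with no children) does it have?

A leaf is a node with no children — equivalently, the end of a word that is not a proper prefix of any other stored word.
Those words: "agdkxxaxggd", "dagaxgaak", "dagxxdgg", "dagxxdkg", "dagxxdkxdkd", "dak", "dk", "kgdgagx", "kgkkdakxxk", "kgxaxkdxg", "kgxaxkk"
Leaf count: 11

11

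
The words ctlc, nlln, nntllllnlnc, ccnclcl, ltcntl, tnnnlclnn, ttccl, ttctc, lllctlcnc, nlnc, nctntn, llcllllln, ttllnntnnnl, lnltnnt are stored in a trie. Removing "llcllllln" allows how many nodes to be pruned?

7

A node on "llcllllln"'s path can go only if nothing else ends at it or branches off below it.
The suffix "cllllln" (7 nodes) is used only by "llcllllln"; the node for "ll" still has the child "l", so pruning stops there.
Nodes removed: 7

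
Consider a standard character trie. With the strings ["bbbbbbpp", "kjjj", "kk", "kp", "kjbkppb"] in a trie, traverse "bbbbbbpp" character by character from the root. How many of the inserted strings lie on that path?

Walk "bbbbbbpp" from the root; an end-of-word marker is hit whenever a stored word is a prefix of "bbbbbbpp".
Prefixes of the query that are stored words: "bbbbbbpp"
Count: 1

1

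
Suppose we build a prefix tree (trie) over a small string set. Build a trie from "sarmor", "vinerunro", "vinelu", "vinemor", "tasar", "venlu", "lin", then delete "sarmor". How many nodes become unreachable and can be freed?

Walk "sarmor" from the leaf back toward the root, removing each node that no remaining word uses.
No other word shares any prefix with "sarmor", so all 6 of its nodes go.
Nodes removed: 6

6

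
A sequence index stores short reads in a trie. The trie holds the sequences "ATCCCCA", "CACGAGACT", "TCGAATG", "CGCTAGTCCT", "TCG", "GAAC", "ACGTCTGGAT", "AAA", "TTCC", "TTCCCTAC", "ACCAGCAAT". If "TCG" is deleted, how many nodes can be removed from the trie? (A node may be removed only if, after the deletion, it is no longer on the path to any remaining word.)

A node on "TCG"'s path can go only if nothing else ends at it or branches off below it.
Every node on "TCG" is still needed (e.g. by "TCGAATG"), so nothing is freed.
Nodes removed: 0

0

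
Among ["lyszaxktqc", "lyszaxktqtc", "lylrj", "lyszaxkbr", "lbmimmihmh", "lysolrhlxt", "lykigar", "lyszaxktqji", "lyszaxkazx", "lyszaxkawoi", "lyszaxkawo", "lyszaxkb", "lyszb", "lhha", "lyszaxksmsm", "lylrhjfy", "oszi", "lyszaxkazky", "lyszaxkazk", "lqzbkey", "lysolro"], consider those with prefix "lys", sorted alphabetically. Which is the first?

lysolrhlxt

Filter for "lys…" and sort: "lysolrhlxt", "lysolro", "lyszaxkawo", "lyszaxkawoi", "lyszaxkazk", "lyszaxkazky", "lyszaxkazx", "lyszaxkb", "lyszaxkbr", "lyszaxksmsm", "lyszaxktqc", "lyszaxktqji", "lyszaxktqtc", "lyszb"
Position 1: lysolrhlxt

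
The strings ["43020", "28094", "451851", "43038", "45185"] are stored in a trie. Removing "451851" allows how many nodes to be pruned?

1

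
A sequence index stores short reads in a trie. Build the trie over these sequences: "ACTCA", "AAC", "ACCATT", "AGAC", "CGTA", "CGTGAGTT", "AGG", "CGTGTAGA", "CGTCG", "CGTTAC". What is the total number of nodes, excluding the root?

33

Trie structure (* marks end of a word):
(root)
├─ A
│  ├─ A
│  │  └─ C *
│  ├─ C
│  │  ├─ C
│  │  │  └─ A
│  │  │     └─ T
│  │  │        └─ T *
│  │  └─ T
│  │     └─ C
│  │        └─ A *
│  └─ G
│     ├─ A
│     │  └─ C *
│     └─ G *
└─ C
   └─ G
      └─ T
         ├─ A *
         ├─ C
         │  └─ G *
         ├─ G
         │  ├─ A
         │  │  └─ G
         │  │     └─ T
         │  │        └─ T *
         │  └─ T
         │     └─ A
         │        └─ G
         │           └─ A *
         └─ T
            └─ A
               └─ C *
Counting every labelled node above: 33.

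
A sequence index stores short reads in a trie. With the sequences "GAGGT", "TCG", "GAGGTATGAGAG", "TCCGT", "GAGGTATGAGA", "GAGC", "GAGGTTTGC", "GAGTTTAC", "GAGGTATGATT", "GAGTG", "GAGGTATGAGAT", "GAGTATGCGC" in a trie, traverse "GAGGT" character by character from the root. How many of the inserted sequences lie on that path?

1

Check each prefix of "GAGGT" against the stored set — each match is an end-marker on the path.
Prefixes of the query that are stored words: "GAGGT"
Count: 1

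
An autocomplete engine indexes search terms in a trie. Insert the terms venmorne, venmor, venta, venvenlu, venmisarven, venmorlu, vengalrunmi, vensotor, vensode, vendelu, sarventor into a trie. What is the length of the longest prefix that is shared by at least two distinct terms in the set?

The deepest shared node is where two words last agree before diverging.
e.g. "venmor" and "venmorlu" share the prefix "venmor" of length 6; no pair shares a longer one.
Longest shared-prefix length: 6

6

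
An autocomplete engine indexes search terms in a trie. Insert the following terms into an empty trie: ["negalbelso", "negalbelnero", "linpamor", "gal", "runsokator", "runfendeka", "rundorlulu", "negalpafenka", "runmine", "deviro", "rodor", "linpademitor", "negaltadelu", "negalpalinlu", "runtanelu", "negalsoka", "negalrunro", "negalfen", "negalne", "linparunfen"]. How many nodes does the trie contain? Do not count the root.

Count nodes per top-level branch (shared prefixes stored once):
  'd'-branch (deviro): 6 nodes
  'g'-branch (gal): 3 nodes
  'l'-branch (linpademitor, linpamor, linparunfen): 21 nodes
  'n'-branch (negalbelnero, negalbelso, negalfen, negalne, negalpafenka, negalpalinlu, negalrunro, negalsoka, negaltadelu): 46 nodes
  'r'-branch (rodor, rundorlulu, runfendeka, runmine, runsokator, runtanelu): 38 nodes
Sum: 114

114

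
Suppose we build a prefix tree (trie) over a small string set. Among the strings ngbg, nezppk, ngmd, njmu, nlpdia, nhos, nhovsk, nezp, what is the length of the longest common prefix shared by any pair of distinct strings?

4

Equivalently: take the maximum, over all pairs, of their longest common prefix length.
e.g. "nezp" and "nezppk" share the prefix "nezp" of length 4; no pair shares a longer one.
Longest shared-prefix length: 4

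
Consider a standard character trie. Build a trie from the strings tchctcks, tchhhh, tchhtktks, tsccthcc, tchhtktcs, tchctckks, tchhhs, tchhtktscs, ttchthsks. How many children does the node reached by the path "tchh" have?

Walk "tchh" from the root, arriving at one node.
Distinct next characters after "tchh": h, t.
That node has 2 child edges.

2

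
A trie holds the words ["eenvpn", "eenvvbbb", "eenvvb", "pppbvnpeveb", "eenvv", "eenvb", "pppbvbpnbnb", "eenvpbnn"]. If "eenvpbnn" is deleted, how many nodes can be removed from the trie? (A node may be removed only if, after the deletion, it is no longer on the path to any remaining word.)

3

After clearing the end-marker at "eenvpbnn", prune upward until reaching a node still needed by another word.
The suffix "bnn" (3 nodes) is used only by "eenvpbnn"; the node for "eenvp" still has the child "n", so pruning stops there.
Nodes removed: 3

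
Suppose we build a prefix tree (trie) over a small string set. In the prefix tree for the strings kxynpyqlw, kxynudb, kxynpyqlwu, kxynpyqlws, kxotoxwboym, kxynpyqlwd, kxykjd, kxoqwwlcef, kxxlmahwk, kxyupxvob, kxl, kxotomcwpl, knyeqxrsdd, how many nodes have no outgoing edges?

12

A leaf is a node with no children — equivalently, the end of a word that is not a proper prefix of any other stored word.
Those words: "knyeqxrsdd", "kxl", "kxoqwwlcef", "kxotomcwpl", "kxotoxwboym", "kxxlmahwk", "kxykjd", "kxynpyqlwd", "kxynpyqlws", "kxynpyqlwu", "kxynudb", "kxyupxvob"
Leaf count: 12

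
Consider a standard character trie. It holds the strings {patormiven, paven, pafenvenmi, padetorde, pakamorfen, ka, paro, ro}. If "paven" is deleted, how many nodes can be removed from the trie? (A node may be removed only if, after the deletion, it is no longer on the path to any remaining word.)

After clearing the end-marker at "paven", prune upward until reaching a node still needed by another word.
The suffix "ven" (3 nodes) is used only by "paven"; the node for "pa" still has the child "t", so pruning stops there.
Nodes removed: 3

3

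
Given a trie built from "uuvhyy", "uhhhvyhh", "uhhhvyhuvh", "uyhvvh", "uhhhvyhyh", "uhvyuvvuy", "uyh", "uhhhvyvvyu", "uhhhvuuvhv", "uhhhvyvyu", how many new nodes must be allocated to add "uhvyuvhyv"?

3

The longest prefix of "uhvyuvhyv" already in the trie is "uhvyuv" (length 6).
So 9 − 6 = 3 new nodes.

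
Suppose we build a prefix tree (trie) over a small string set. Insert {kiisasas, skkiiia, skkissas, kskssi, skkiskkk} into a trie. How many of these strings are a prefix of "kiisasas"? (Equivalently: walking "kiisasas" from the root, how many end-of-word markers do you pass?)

1

Traverse "kiisasas" character by character; count nodes along the way that are marked as word ends.
Prefixes of the query that are stored words: "kiisasas"
Count: 1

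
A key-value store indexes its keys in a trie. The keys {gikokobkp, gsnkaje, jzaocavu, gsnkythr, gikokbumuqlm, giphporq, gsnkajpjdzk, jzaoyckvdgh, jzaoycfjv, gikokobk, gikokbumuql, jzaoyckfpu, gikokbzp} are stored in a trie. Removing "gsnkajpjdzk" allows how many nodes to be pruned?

5

Walk "gsnkajpjdzk" from the leaf back toward the root, removing each node that no remaining word uses.
The suffix "pjdzk" (5 nodes) is used only by "gsnkajpjdzk"; the node for "gsnkaj" still has the child "e", so pruning stops there.
Nodes removed: 5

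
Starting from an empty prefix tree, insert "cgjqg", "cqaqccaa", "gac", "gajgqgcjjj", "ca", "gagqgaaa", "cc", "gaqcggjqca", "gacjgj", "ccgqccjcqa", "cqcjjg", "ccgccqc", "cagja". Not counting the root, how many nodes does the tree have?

Insert word by word; a character creates a node only if that edge doesn't already exist:
  "cgjqg" → 5 new (c, g, j, q, g)
  "cqaqccaa" → prefix "c" already present; 7 new (q, a, q, c, c, a, a)
  "gac" → 3 new (g, a, c)
  "gajgqgcjjj" → prefix "ga" already present; 8 new (j, g, q, g, c, j, j, j)
  "ca" → prefix "c" already present; 1 new (a)
  "gagqgaaa" → prefix "ga" already present; 6 new (g, q, g, a, a, a)
  "cc" → prefix "c" already present; 1 new (c)
  "gaqcggjqca" → prefix "ga" already present; 8 new (q, c, g, g, j, q, c, a)
  "gacjgj" → prefix "gac" already present; 3 new (j, g, j)
  "ccgqccjcqa" → prefix "cc" already present; 8 new (g, q, c, c, j, c, q, a)
  "cqcjjg" → prefix "cq" already present; 4 new (c, j, j, g)
  "ccgccqc" → prefix "ccg" already present; 4 new (c, c, q, c)
  "cagja" → prefix "ca" already present; 3 new (g, j, a)
Total nodes = 5 + 7 + 3 + 8 + 1 + 6 + 1 + 8 + 3 + 8 + 4 + 4 + 3 = 61

61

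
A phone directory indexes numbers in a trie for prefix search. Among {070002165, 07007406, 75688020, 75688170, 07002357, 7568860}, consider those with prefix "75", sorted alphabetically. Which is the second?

Filter for "75…" and sort: "75688020", "75688170", "7568860"
The 2nd is 75688170.

75688170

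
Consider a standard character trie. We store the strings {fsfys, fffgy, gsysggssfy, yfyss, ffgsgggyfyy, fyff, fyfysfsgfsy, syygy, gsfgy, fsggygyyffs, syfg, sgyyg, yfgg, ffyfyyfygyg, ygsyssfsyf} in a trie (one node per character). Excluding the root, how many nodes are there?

87

Count nodes per top-level branch (shared prefixes stored once):
  'f'-branch (fffgy, ffgsgggyfyy, ffyfyyfygyg, fsfys, fsggygyyffs, fyff, fyfysfsgfsy): 47 nodes
  'g'-branch (gsfgy, gsysggssfy): 13 nodes
  's'-branch (sgyyg, syfg, syygy): 11 nodes
  'y'-branch (yfgg, yfyss, ygsyssfsyf): 16 nodes
Sum: 87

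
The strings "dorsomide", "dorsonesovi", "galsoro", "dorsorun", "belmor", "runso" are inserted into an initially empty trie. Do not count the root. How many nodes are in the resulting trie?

Count nodes per top-level branch (shared prefixes stored once):
  'b'-branch (belmor): 6 nodes
  'd'-branch (dorsomide, dorsonesovi, dorsorun): 18 nodes
  'g'-branch (galsoro): 7 nodes
  'r'-branch (runso): 5 nodes
Sum: 36

36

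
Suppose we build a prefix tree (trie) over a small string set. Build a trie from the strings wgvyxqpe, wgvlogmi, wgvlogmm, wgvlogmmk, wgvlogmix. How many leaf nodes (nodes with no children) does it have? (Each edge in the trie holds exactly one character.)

Leaves are exactly the stored words that no other stored word extends.
Those words: "wgvlogmix", "wgvlogmmk", "wgvyxqpe"
Leaf count: 3

3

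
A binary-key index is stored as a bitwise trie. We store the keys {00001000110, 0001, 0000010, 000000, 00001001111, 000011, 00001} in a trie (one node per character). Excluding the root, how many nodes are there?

21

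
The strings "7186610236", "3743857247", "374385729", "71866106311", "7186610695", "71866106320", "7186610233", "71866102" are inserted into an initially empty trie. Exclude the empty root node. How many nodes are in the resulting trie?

For each word, the new-node count is its length minus the longest prefix already in the trie:
  "7186610236" → 10 new (7, 1, 8, 6, 6, 1, 0, 2, 3, 6)
  "3743857247" → 10 new (3, 7, 4, 3, 8, 5, 7, 2, 4, 7)
  "374385729" → prefix "37438572" already present; 1 new (9)
  "71866106311" → prefix "7186610" already present; 4 new (6, 3, 1, 1)
  "7186610695" → prefix "71866106" already present; 2 new (9, 5)
  "71866106320" → prefix "718661063" already present; 2 new (2, 0)
  "7186610233" → prefix "718661023" already present; 1 new (3)
  "71866102" → prefix "71866102" already present; 0 new (none)
Total nodes = 10 + 10 + 1 + 4 + 2 + 2 + 1 + 0 = 30

30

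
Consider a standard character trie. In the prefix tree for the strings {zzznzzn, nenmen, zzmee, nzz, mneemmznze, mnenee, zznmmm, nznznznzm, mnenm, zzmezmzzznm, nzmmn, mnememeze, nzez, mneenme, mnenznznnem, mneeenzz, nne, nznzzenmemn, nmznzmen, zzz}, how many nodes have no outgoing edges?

19

Leaves are exactly the stored words that no other stored word extends.
Those words: "mneeenzz", "mneemmznze", "mneenme", "mnememeze", "mnenee", "mnenm", "mnenznznnem", "nenmen", "nmznzmen", "nne", "nzez", "nzmmn", "nznznznzm", "nznzzenmemn", "nzz", "zzmee", "zzmezmzzznm", "zznmmm", "zzznzzn"
Leaf count: 19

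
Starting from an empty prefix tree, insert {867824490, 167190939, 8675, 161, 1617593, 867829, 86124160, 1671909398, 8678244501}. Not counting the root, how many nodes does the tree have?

35

Trie structure (* marks end of a word):
(root)
├─ 1
│  └─ 6
│     ├─ 1 *
│     │  └─ 7
│     │     └─ 5
│     │        └─ 9
│     │           └─ 3 *
│     └─ 7
│        └─ 1
│           └─ 9
│              └─ 0
│                 └─ 9
│                    └─ 3
│                       └─ 9 *
│                          └─ 8 *
└─ 8
   └─ 6
      ├─ 1
      │  └─ 2
      │     └─ 4
      │        └─ 1
      │           └─ 6
      │              └─ 0 *
      └─ 7
         ├─ 5 *
         └─ 8
            └─ 2
               ├─ 4
               │  └─ 4
               │     ├─ 5
               │     │  └─ 0
               │     │     └─ 1 *
               │     └─ 9
               │        └─ 0 *
               └─ 9 *
Counting every labelled node above: 35.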